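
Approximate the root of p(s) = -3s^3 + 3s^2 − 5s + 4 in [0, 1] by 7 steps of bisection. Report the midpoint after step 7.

0.8671875

midpoint 0.5: p = 1.875 > 0 → [0.5, 1]
midpoint 0.75: p = 0.671875 > 0 → [0.75, 1]
midpoint 0.875: p = -0.087891 < 0 → [0.75, 0.875]
midpoint 0.8125: p = 0.3088 > 0 → [0.8125, 0.875]
midpoint 0.84375: p = 0.115 > 0 → [0.84375, 0.875]
midpoint 0.859375: p = 0.0147 > 0 → [0.859375, 0.875]
midpoint 0.8671875: p = -0.0363 < 0 → [0.859375, 0.8671875]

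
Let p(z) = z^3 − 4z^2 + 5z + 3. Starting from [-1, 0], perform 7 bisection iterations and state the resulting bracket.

m = -0.5, p(m) = -0.625 (−); new bracket [-0.5, 0]
m = -0.25, p(m) = 1.484375 (+); new bracket [-0.5, -0.25]
m = -0.375, p(m) = 0.509766 (+); new bracket [-0.5, -0.375]
m = -0.4375, p(m) = -0.0369 (−); new bracket [-0.4375, -0.375]
m = -0.40625, p(m) = 0.2415 (+); new bracket [-0.4375, -0.40625]
m = -0.421875, p(m) = 0.1036 (+); new bracket [-0.4375, -0.421875]
m = -0.4296875, p(m) = 0.0337 (+); new bracket [-0.4375, -0.4296875]

[-0.4375, -0.4296875]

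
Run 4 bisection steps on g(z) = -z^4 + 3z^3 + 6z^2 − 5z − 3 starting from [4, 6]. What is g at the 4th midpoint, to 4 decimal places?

-0.4944

m = 5, g(m) = -128 (−); new bracket [4, 5]
m = 4.5, g(m) = -40.6875 (−); new bracket [4, 4.5]
m = 4.25, g(m) = -11.832031 (−); new bracket [4, 4.25]
m = 4.125, g(m) = -0.4944 (−); new bracket [4, 4.125]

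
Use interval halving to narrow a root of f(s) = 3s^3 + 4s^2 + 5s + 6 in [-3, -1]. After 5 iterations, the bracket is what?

midpoint -2: f = -12 < 0 → [-2, -1]
midpoint -1.5: f = -2.625 < 0 → [-1.5, -1]
midpoint -1.25: f = 0.140625 > 0 → [-1.5, -1.25]
midpoint -1.375: f = -1.1113 < 0 → [-1.375, -1.25]
midpoint -1.3125: f = -0.4548 < 0 → [-1.3125, -1.25]

[-1.3125, -1.25]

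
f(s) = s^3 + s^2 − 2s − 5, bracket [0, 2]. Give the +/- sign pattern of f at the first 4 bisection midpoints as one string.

---+

s = 1 gives f = -5, negative; keep [1, 2]
s = 1.5 gives f = -2.375, negative; keep [1.5, 2]
s = 1.75 gives f = -0.078125, negative; keep [1.75, 2]
s = 1.875 gives f = 1.3574, positive; keep [1.75, 1.875]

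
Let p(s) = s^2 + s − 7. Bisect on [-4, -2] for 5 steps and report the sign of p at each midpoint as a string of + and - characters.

-++--

s = -3 gives p = -1, negative; keep [-4, -3]
s = -3.5 gives p = 1.75, positive; keep [-3.5, -3]
s = -3.25 gives p = 0.3125, positive; keep [-3.25, -3]
s = -3.125 gives p = -0.3594, negative; keep [-3.25, -3.125]
s = -3.1875 gives p = -0.0273, negative; keep [-3.25, -3.1875]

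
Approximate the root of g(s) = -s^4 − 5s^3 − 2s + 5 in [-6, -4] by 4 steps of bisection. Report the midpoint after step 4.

-5.125

m = -5, g(m) = 15 (+); new bracket [-6, -5]
m = -5.5, g(m) = -67.1875 (−); new bracket [-5.5, -5]
m = -5.25, g(m) = -20.675781 (−); new bracket [-5.25, -5]
m = -5.125, g(m) = -1.5764 (−); new bracket [-5.125, -5]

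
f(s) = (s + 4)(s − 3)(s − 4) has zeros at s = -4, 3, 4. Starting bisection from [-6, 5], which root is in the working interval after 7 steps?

f(-0.5) = 55.125 > 0, so the root lies in [-6, -0.5]
f(-3.25) = 33.984375 > 0, so the root lies in [-6, -3.25]
f(-4.625) = -41.103516 < 0, so the root lies in [-4.625, -3.25]
f(-3.9375) = 3.4417 > 0, so the root lies in [-4.625, -3.9375]
f(-4.28125) = -16.9588 < 0, so the root lies in [-4.28125, -3.9375]
f(-4.109375) = -6.3058 < 0, so the root lies in [-4.109375, -3.9375]
f(-4.0234375) = -1.3208 < 0, so the root lies in [-4.0234375, -3.9375]

-4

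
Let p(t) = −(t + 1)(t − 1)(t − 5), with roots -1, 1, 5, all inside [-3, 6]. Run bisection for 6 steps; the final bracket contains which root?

m = 1.5, p(m) = 4.375 (+); new bracket [1.5, 6]
m = 3.75, p(m) = 16.328125 (+); new bracket [3.75, 6]
m = 4.875, p(m) = 2.845703 (+); new bracket [4.875, 6]
m = 5.4375, p(m) = -12.4978 (−); new bracket [4.875, 5.4375]
m = 5.15625, p(m) = -3.998 (−); new bracket [4.875, 5.15625]
m = 5.015625, p(m) = -0.3774 (−); new bracket [4.875, 5.015625]

5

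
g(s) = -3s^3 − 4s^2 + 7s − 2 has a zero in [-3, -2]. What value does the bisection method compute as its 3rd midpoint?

midpoint -2.5: g = 2.375 > 0 → [-2.5, -2]
midpoint -2.25: g = -3.828125 < 0 → [-2.5, -2.25]
midpoint -2.375: g = -0.998047 < 0 → [-2.5, -2.375]

-2.375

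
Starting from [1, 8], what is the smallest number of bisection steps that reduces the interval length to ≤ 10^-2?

Width after n steps is 7/2^n. Need 2^n ≥ 7/10^-2 = 700.
2^9 = 512 < 700 ≤ 2^10 = 1024, so n = 10.

10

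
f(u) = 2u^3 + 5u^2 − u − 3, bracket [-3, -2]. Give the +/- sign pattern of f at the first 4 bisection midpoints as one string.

-+++

u = -2.5 gives f = -0.5, negative; keep [-2.5, -2]
u = -2.25 gives f = 1.78125, positive; keep [-2.5, -2.25]
u = -2.375 gives f = 0.785156, positive; keep [-2.5, -2.375]
u = -2.4375 gives f = 0.1802, positive; keep [-2.5, -2.4375]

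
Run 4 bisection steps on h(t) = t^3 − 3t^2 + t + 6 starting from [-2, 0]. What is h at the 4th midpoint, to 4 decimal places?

-0.3457

t = -1 gives h = 1, positive; keep [-2, -1]
t = -1.5 gives h = -5.625, negative; keep [-1.5, -1]
t = -1.25 gives h = -1.890625, negative; keep [-1.25, -1]
t = -1.125 gives h = -0.3457, negative; keep [-1.125, -1]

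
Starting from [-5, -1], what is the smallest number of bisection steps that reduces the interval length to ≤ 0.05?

Width after n steps is 4/2^n. Need 2^n ≥ 4/0.05 = 80.
2^6 = 64 < 80 ≤ 2^7 = 128, so n = 7.

7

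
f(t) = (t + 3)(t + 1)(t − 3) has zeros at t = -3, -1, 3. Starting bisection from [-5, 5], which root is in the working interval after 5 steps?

3

midpoint 0: f = -9 < 0 → [0, 5]
midpoint 2.5: f = -9.625 < 0 → [2.5, 5]
midpoint 3.75: f = 24.046875 > 0 → [2.5, 3.75]
midpoint 3.125: f = 3.1582 > 0 → [2.5, 3.125]
midpoint 2.8125: f = -4.155 < 0 → [2.8125, 3.125]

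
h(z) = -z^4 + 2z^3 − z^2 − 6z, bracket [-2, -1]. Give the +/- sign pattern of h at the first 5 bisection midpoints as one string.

--+++

h(-1.5) = -5.0625 < 0, so the root lies in [-1.5, -1]
h(-1.25) = -0.410156 < 0, so the root lies in [-1.25, -1]
h(-1.125) = 1.034912 > 0, so the root lies in [-1.25, -1.125]
h(-1.1875) = 0.3772 > 0, so the root lies in [-1.25, -1.1875]
h(-1.21875) = 0.0003 > 0, so the root lies in [-1.25, -1.21875]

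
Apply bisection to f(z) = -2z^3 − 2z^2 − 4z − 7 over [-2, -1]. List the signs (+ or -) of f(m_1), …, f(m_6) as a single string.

+--+++

z = -1.5 gives f = 1.25, positive; keep [-1.5, -1]
z = -1.25 gives f = -1.21875, negative; keep [-1.5, -1.25]
z = -1.375 gives f = -0.082031, negative; keep [-1.5, -1.375]
z = -1.4375 gives f = 0.5581, positive; keep [-1.4375, -1.375]
z = -1.40625 gives f = 0.2318, positive; keep [-1.40625, -1.375]
z = -1.390625 gives f = 0.0733, positive; keep [-1.390625, -1.375]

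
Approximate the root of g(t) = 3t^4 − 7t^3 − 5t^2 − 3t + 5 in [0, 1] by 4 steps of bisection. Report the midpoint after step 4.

m = 0.5, g(m) = 1.5625 (+); new bracket [0.5, 1]
m = 0.75, g(m) = -2.066406 (−); new bracket [0.5, 0.75]
m = 0.625, g(m) = -0.079346 (−); new bracket [0.5, 0.625]
m = 0.5625, g(m) = 0.785 (+); new bracket [0.5625, 0.625]

0.5625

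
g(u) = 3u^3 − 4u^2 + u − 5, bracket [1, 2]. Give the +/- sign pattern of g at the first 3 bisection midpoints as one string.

midpoint 1.5: g = -2.375 < 0 → [1.5, 2]
midpoint 1.75: g = 0.578125 > 0 → [1.5, 1.75]
midpoint 1.625: g = -1.064453 < 0 → [1.625, 1.75]

-+-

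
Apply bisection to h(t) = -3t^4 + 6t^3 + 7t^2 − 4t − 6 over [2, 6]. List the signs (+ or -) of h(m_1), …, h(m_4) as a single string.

--+-

m = 4, h(m) = -294 (−); new bracket [2, 4]
m = 3, h(m) = -36 (−); new bracket [2, 3]
m = 2.5, h(m) = 4.3125 (+); new bracket [2.5, 3]
m = 2.75, h(m) = -10.8555 (−); new bracket [2.5, 2.75]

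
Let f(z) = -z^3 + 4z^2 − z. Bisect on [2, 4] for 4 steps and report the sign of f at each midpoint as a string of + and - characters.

z = 3 gives f = 6, positive; keep [3, 4]
z = 3.5 gives f = 2.625, positive; keep [3.5, 4]
z = 3.75 gives f = -0.234375, negative; keep [3.5, 3.75]
z = 3.625 gives f = 1.3027, positive; keep [3.625, 3.75]

++-+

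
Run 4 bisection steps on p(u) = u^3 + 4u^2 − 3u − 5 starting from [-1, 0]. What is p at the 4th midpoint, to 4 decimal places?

p(-0.5) = -2.625 < 0, so the root lies in [-1, -0.5]
p(-0.75) = -0.921875 < 0, so the root lies in [-1, -0.75]
p(-0.875) = 0.017578 > 0, so the root lies in [-0.875, -0.75]
p(-0.8125) = -0.4583 < 0, so the root lies in [-0.875, -0.8125]

-0.4583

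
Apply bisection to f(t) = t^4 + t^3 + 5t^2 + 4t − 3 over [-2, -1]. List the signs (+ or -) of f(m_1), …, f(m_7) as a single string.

f(-1.5) = 3.9375 > 0, so the root lies in [-1.5, -1]
f(-1.25) = 0.300781 > 0, so the root lies in [-1.25, -1]
f(-1.125) = -0.993896 < 0, so the root lies in [-1.25, -1.125]
f(-1.1875) = -0.3852 < 0, so the root lies in [-1.25, -1.1875]
f(-1.21875) = -0.0522 < 0, so the root lies in [-1.25, -1.21875]
f(-1.234375) = 0.1217 > 0, so the root lies in [-1.234375, -1.21875]
f(-1.2265625) = 0.0341 > 0, so the root lies in [-1.2265625, -1.21875]

++---++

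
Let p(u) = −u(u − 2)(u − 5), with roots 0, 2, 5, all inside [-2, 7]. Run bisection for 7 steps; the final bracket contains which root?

5

m = 2.5, p(m) = 3.125 (+); new bracket [2.5, 7]
m = 4.75, p(m) = 3.265625 (+); new bracket [4.75, 7]
m = 5.875, p(m) = -19.919922 (−); new bracket [4.75, 5.875]
m = 5.3125, p(m) = -5.4993 (−); new bracket [4.75, 5.3125]
m = 5.03125, p(m) = -0.4766 (−); new bracket [4.75, 5.03125]
m = 4.890625, p(m) = 1.5462 (+); new bracket [4.890625, 5.03125]
m = 4.9609375, p(m) = 0.5738 (+); new bracket [4.9609375, 5.03125]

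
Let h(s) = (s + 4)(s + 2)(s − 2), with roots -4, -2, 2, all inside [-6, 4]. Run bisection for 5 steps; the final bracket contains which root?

2

m = -1, h(m) = -9 (−); new bracket [-1, 4]
m = 1.5, h(m) = -9.625 (−); new bracket [1.5, 4]
m = 2.75, h(m) = 24.046875 (+); new bracket [1.5, 2.75]
m = 2.125, h(m) = 3.1582 (+); new bracket [1.5, 2.125]
m = 1.8125, h(m) = -4.155 (−); new bracket [1.8125, 2.125]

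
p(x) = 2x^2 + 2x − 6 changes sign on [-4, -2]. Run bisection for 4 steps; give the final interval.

[-2.375, -2.25]

x = -3 gives p = 6, positive; keep [-3, -2]
x = -2.5 gives p = 1.5, positive; keep [-2.5, -2]
x = -2.25 gives p = -0.375, negative; keep [-2.5, -2.25]
x = -2.375 gives p = 0.5312, positive; keep [-2.375, -2.25]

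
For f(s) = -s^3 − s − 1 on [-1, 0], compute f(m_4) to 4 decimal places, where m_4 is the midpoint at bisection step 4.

s = -0.5 gives f = -0.375, negative; keep [-1, -0.5]
s = -0.75 gives f = 0.171875, positive; keep [-0.75, -0.5]
s = -0.625 gives f = -0.130859, negative; keep [-0.75, -0.625]
s = -0.6875 gives f = 0.0125, positive; keep [-0.6875, -0.625]

0.0125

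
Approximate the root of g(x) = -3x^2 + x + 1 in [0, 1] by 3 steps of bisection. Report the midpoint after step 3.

g(0.5) = 0.75 > 0, so the root lies in [0.5, 1]
g(0.75) = 0.0625 > 0, so the root lies in [0.75, 1]
g(0.875) = -0.421875 < 0, so the root lies in [0.75, 0.875]

0.875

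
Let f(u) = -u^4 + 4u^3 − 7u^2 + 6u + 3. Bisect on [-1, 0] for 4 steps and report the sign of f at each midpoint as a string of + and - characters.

midpoint -0.5: f = -2.3125 < 0 → [-0.5, 0]
midpoint -0.25: f = 0.996094 > 0 → [-0.5, -0.25]
midpoint -0.375: f = -0.465088 < 0 → [-0.375, -0.25]
midpoint -0.3125: f = 0.3098 > 0 → [-0.375, -0.3125]

-+-+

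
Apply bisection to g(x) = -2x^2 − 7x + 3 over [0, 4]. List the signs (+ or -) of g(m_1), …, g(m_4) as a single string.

---+

x = 2 gives g = -19, negative; keep [0, 2]
x = 1 gives g = -6, negative; keep [0, 1]
x = 0.5 gives g = -1, negative; keep [0, 0.5]
x = 0.25 gives g = 1.125, positive; keep [0.25, 0.5]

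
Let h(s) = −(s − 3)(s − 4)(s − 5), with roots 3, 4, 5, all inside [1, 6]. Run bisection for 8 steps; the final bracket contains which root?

m = 3.5, h(m) = -0.375 (−); new bracket [1, 3.5]
m = 2.25, h(m) = 3.609375 (+); new bracket [2.25, 3.5]
m = 2.875, h(m) = 0.298828 (+); new bracket [2.875, 3.5]
m = 3.1875, h(m) = -0.2761 (−); new bracket [2.875, 3.1875]
m = 3.03125, h(m) = -0.0596 (−); new bracket [2.875, 3.03125]
m = 2.953125, h(m) = 0.1004 (+); new bracket [2.953125, 3.03125]
m = 2.9921875, h(m) = 0.0158 (+); new bracket [2.9921875, 3.03125]
m = 3.01171875, h(m) = -0.023 (−); new bracket [2.9921875, 3.01171875]

3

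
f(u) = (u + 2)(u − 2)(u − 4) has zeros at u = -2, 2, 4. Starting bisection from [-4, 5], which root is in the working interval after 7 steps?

-2

midpoint 0.5: f = 13.125 > 0 → [-4, 0.5]
midpoint -1.75: f = 5.390625 > 0 → [-4, -1.75]
midpoint -2.875: f = -29.326172 < 0 → [-2.875, -1.75]
midpoint -2.3125: f = -8.5071 < 0 → [-2.3125, -1.75]
midpoint -2.03125: f = -0.7598 < 0 → [-2.03125, -1.75]
midpoint -1.890625: f = 2.5067 > 0 → [-2.03125, -1.890625]
midpoint -1.9609375: f = 0.9223 > 0 → [-2.03125, -1.9609375]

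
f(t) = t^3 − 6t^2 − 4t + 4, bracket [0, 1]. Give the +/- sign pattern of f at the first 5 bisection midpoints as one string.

f(0.5) = 0.625 > 0, so the root lies in [0.5, 1]
f(0.75) = -1.953125 < 0, so the root lies in [0.5, 0.75]
f(0.625) = -0.599609 < 0, so the root lies in [0.5, 0.625]
f(0.5625) = 0.0295 > 0, so the root lies in [0.5625, 0.625]
f(0.59375) = -0.2809 < 0, so the root lies in [0.5625, 0.59375]

+--+-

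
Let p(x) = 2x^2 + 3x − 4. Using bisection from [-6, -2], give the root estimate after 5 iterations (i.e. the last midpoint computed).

-2.375

midpoint -4: p = 16 > 0 → [-4, -2]
midpoint -3: p = 5 > 0 → [-3, -2]
midpoint -2.5: p = 1 > 0 → [-2.5, -2]
midpoint -2.25: p = -0.625 < 0 → [-2.5, -2.25]
midpoint -2.375: p = 0.1562 > 0 → [-2.375, -2.25]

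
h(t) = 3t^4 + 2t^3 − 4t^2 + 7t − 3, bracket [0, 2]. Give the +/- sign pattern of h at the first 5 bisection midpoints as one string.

+-+++

midpoint 1: h = 5 > 0 → [0, 1]
midpoint 0.5: h = -0.0625 < 0 → [0.5, 1]
midpoint 0.75: h = 1.792969 > 0 → [0.5, 0.75]
midpoint 0.625: h = 0.7585 > 0 → [0.5, 0.625]
midpoint 0.5625: h = 0.3282 > 0 → [0.5, 0.5625]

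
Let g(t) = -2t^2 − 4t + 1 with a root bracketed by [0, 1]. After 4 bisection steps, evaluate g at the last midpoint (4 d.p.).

0.1797

g(0.5) = -1.5 < 0, so the root lies in [0, 0.5]
g(0.25) = -0.125 < 0, so the root lies in [0, 0.25]
g(0.125) = 0.46875 > 0, so the root lies in [0.125, 0.25]
g(0.1875) = 0.1797 > 0, so the root lies in [0.1875, 0.25]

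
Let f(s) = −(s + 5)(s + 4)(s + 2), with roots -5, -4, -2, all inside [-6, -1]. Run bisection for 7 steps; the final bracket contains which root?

s = -3.5 gives f = 1.125, positive; keep [-3.5, -1]
s = -2.25 gives f = 1.203125, positive; keep [-2.25, -1]
s = -1.625 gives f = -3.005859, negative; keep [-2.25, -1.625]
s = -1.9375 gives f = -0.3948, negative; keep [-2.25, -1.9375]
s = -2.09375 gives f = 0.5194, positive; keep [-2.09375, -1.9375]
s = -2.015625 gives f = 0.0925, positive; keep [-2.015625, -1.9375]
s = -1.9765625 gives f = -0.1434, negative; keep [-2.015625, -1.9765625]

-2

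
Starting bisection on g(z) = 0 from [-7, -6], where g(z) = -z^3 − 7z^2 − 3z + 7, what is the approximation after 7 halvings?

-6.3515625

z = -6.5 gives g = 5.375, positive; keep [-6.5, -6]
z = -6.25 gives g = -3.546875, negative; keep [-6.5, -6.25]
z = -6.375 gives g = 0.724609, positive; keep [-6.375, -6.25]
z = -6.3125 gives g = -1.4578, negative; keep [-6.375, -6.3125]
z = -6.34375 gives g = -0.3783, negative; keep [-6.375, -6.34375]
z = -6.359375 gives g = 0.1702, positive; keep [-6.359375, -6.34375]
z = -6.3515625 gives g = -0.1048, negative; keep [-6.359375, -6.3515625]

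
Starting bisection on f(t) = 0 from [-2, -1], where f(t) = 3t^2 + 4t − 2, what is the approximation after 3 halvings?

f(-1.5) = -1.25 < 0, so the root lies in [-2, -1.5]
f(-1.75) = 0.1875 > 0, so the root lies in [-1.75, -1.5]
f(-1.625) = -0.578125 < 0, so the root lies in [-1.75, -1.625]

-1.625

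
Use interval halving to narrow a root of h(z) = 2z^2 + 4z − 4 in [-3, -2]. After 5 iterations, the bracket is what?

[-2.75, -2.71875]

z = -2.5 gives h = -1.5, negative; keep [-3, -2.5]
z = -2.75 gives h = 0.125, positive; keep [-2.75, -2.5]
z = -2.625 gives h = -0.71875, negative; keep [-2.75, -2.625]
z = -2.6875 gives h = -0.3047, negative; keep [-2.75, -2.6875]
z = -2.71875 gives h = -0.0918, negative; keep [-2.75, -2.71875]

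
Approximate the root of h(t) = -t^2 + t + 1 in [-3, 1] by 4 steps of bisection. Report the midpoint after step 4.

m = -1, h(m) = -1 (−); new bracket [-1, 1]
m = 0, h(m) = 1 (+); new bracket [-1, 0]
m = -0.5, h(m) = 0.25 (+); new bracket [-1, -0.5]
m = -0.75, h(m) = -0.3125 (−); new bracket [-0.75, -0.5]

-0.75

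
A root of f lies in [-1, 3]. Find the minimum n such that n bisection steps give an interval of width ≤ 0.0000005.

Width after n steps is 4/2^n. Need 2^n ≥ 4/0.0000005 = 8000000.
2^22 = 4194304 < 8000000 ≤ 2^23 = 8388608, so n = 23.

23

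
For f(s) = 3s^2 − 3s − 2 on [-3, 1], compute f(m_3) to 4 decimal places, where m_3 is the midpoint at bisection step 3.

0.2500

f(-1) = 4 > 0, so the root lies in [-1, 1]
f(0) = -2 < 0, so the root lies in [-1, 0]
f(-0.5) = 0.25 > 0, so the root lies in [-0.5, 0]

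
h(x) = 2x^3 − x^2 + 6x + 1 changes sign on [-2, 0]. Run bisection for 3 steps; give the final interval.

x = -1 gives h = -8, negative; keep [-1, 0]
x = -0.5 gives h = -2.5, negative; keep [-0.5, 0]
x = -0.25 gives h = -0.59375, negative; keep [-0.25, 0]

[-0.25, 0]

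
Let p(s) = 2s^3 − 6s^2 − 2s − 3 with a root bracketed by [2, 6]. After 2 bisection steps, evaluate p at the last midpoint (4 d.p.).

-9.0000

midpoint 4: p = 21 > 0 → [2, 4]
midpoint 3: p = -9 < 0 → [3, 4]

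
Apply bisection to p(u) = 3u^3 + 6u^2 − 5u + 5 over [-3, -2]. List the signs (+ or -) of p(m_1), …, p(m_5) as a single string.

midpoint -2.5: p = 8.125 > 0 → [-3, -2.5]
midpoint -2.75: p = 1.734375 > 0 → [-3, -2.75]
midpoint -2.875: p = -2.322266 < 0 → [-2.875, -2.75]
midpoint -2.8125: p = -0.2185 < 0 → [-2.8125, -2.75]
midpoint -2.78125: p = 0.7765 > 0 → [-2.8125, -2.78125]

++--+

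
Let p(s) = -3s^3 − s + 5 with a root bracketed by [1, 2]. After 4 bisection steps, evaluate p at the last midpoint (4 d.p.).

p(1.5) = -6.625 < 0, so the root lies in [1, 1.5]
p(1.25) = -2.109375 < 0, so the root lies in [1, 1.25]
p(1.125) = -0.396484 < 0, so the root lies in [1, 1.125]
p(1.0625) = 0.3391 > 0, so the root lies in [1.0625, 1.125]

0.3391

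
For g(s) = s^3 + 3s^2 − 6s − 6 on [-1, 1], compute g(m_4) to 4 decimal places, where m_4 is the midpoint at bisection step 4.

m = 0, g(m) = -6 (−); new bracket [-1, 0]
m = -0.5, g(m) = -2.375 (−); new bracket [-1, -0.5]
m = -0.75, g(m) = -0.234375 (−); new bracket [-1, -0.75]
m = -0.875, g(m) = 0.877 (+); new bracket [-0.875, -0.75]

0.8770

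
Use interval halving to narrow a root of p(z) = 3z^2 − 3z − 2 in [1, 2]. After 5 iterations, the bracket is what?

[1.4375, 1.46875]

midpoint 1.5: p = 0.25 > 0 → [1, 1.5]
midpoint 1.25: p = -1.0625 < 0 → [1.25, 1.5]
midpoint 1.375: p = -0.453125 < 0 → [1.375, 1.5]
midpoint 1.4375: p = -0.1133 < 0 → [1.4375, 1.5]
midpoint 1.46875: p = 0.0654 > 0 → [1.4375, 1.46875]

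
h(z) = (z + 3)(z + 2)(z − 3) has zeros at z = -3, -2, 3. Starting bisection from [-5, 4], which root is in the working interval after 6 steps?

midpoint -0.5: h = -13.125 < 0 → [-0.5, 4]
midpoint 1.75: h = -22.265625 < 0 → [1.75, 4]
midpoint 2.875: h = -3.580078 < 0 → [2.875, 4]
midpoint 3.4375: h = 15.3142 > 0 → [2.875, 3.4375]
midpoint 3.15625: h = 4.9599 > 0 → [2.875, 3.15625]
midpoint 3.015625: h = 0.4714 > 0 → [2.875, 3.015625]

3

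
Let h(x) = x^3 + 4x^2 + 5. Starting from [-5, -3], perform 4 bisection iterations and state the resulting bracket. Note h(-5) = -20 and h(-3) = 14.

[-4.375, -4.25]

h(-4) = 5 > 0, so the root lies in [-5, -4]
h(-4.5) = -5.125 < 0, so the root lies in [-4.5, -4]
h(-4.25) = 0.484375 > 0, so the root lies in [-4.5, -4.25]
h(-4.375) = -2.1777 < 0, so the root lies in [-4.375, -4.25]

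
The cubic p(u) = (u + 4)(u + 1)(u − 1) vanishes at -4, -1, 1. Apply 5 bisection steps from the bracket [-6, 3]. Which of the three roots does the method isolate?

-4

p(-1.5) = 3.125 > 0, so the root lies in [-6, -1.5]
p(-3.75) = 3.265625 > 0, so the root lies in [-6, -3.75]
p(-4.875) = -19.919922 < 0, so the root lies in [-4.875, -3.75]
p(-4.3125) = -5.4993 < 0, so the root lies in [-4.3125, -3.75]
p(-4.03125) = -0.4766 < 0, so the root lies in [-4.03125, -3.75]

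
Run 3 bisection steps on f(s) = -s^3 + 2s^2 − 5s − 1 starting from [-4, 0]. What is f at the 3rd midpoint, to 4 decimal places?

2.1250

midpoint -2: f = 25 > 0 → [-2, 0]
midpoint -1: f = 7 > 0 → [-1, 0]
midpoint -0.5: f = 2.125 > 0 → [-0.5, 0]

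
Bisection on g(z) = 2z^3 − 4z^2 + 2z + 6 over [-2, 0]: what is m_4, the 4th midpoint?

-0.875

midpoint -1: g = -2 < 0 → [-1, 0]
midpoint -0.5: g = 3.75 > 0 → [-1, -0.5]
midpoint -0.75: g = 1.40625 > 0 → [-1, -0.75]
midpoint -0.875: g = -0.1523 < 0 → [-0.875, -0.75]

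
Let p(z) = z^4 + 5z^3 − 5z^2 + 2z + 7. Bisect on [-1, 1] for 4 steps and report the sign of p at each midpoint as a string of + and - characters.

m = 0, p(m) = 7 (+); new bracket [-1, 0]
m = -0.5, p(m) = 4.1875 (+); new bracket [-1, -0.5]
m = -0.75, p(m) = 0.894531 (+); new bracket [-1, -0.75]
m = -0.875, p(m) = -1.3416 (−); new bracket [-0.875, -0.75]

+++-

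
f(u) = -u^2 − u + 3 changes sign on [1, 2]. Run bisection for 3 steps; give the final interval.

f(1.5) = -0.75 < 0, so the root lies in [1, 1.5]
f(1.25) = 0.1875 > 0, so the root lies in [1.25, 1.5]
f(1.375) = -0.265625 < 0, so the root lies in [1.25, 1.375]

[1.25, 1.375]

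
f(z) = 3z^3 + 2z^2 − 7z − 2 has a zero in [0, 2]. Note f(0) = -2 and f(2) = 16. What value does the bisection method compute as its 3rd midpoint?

1.25

m = 1, f(m) = -4 (−); new bracket [1, 2]
m = 1.5, f(m) = 2.125 (+); new bracket [1, 1.5]
m = 1.25, f(m) = -1.765625 (−); new bracket [1.25, 1.5]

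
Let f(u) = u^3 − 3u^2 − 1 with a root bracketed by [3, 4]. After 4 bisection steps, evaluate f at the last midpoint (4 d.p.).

m = 3.5, f(m) = 5.125 (+); new bracket [3, 3.5]
m = 3.25, f(m) = 1.640625 (+); new bracket [3, 3.25]
m = 3.125, f(m) = 0.220703 (+); new bracket [3, 3.125]
m = 3.0625, f(m) = -0.4138 (−); new bracket [3.0625, 3.125]

-0.4138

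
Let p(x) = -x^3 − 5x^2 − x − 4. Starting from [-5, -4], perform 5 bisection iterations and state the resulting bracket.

[-4.96875, -4.9375]

midpoint -4.5: p = -9.625 < 0 → [-5, -4.5]
midpoint -4.75: p = -4.890625 < 0 → [-5, -4.75]
midpoint -4.875: p = -2.095703 < 0 → [-5, -4.875]
midpoint -4.9375: p = -0.5862 < 0 → [-5, -4.9375]
midpoint -4.96875: p = 0.1972 > 0 → [-4.96875, -4.9375]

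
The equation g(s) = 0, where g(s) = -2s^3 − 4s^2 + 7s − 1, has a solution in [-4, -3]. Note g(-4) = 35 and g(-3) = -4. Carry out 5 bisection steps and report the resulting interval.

midpoint -3.5: g = 11.25 > 0 → [-3.5, -3]
midpoint -3.25: g = 2.65625 > 0 → [-3.25, -3]
midpoint -3.125: g = -0.902344 < 0 → [-3.25, -3.125]
midpoint -3.1875: g = 0.8179 > 0 → [-3.1875, -3.125]
midpoint -3.15625: g = -0.0568 < 0 → [-3.1875, -3.15625]

[-3.1875, -3.15625]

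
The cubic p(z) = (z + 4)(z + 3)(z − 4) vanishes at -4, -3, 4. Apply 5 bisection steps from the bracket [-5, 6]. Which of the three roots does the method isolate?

4

m = 0.5, p(m) = -55.125 (−); new bracket [0.5, 6]
m = 3.25, p(m) = -33.984375 (−); new bracket [3.25, 6]
m = 4.625, p(m) = 41.103516 (+); new bracket [3.25, 4.625]
m = 3.9375, p(m) = -3.4417 (−); new bracket [3.9375, 4.625]
m = 4.28125, p(m) = 16.9588 (+); new bracket [3.9375, 4.28125]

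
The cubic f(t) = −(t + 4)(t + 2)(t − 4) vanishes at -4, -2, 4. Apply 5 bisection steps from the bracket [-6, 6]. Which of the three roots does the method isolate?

m = 0, f(m) = 32 (+); new bracket [0, 6]
m = 3, f(m) = 35 (+); new bracket [3, 6]
m = 4.5, f(m) = -27.625 (−); new bracket [3, 4.5]
m = 3.75, f(m) = 11.1406 (+); new bracket [3.75, 4.5]
m = 4.125, f(m) = -6.2207 (−); new bracket [3.75, 4.125]

4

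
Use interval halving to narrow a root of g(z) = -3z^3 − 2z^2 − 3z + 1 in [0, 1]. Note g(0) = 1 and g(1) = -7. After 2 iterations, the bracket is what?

z = 0.5 gives g = -1.375, negative; keep [0, 0.5]
z = 0.25 gives g = 0.078125, positive; keep [0.25, 0.5]

[0.25, 0.5]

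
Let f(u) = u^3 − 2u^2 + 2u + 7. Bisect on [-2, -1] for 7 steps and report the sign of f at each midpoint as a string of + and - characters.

u = -1.5 gives f = -3.875, negative; keep [-1.5, -1]
u = -1.25 gives f = -0.578125, negative; keep [-1.25, -1]
u = -1.125 gives f = 0.794922, positive; keep [-1.25, -1.125]
u = -1.1875 gives f = 0.1301, positive; keep [-1.25, -1.1875]
u = -1.21875 gives f = -0.2185, negative; keep [-1.21875, -1.1875]
u = -1.203125 gives f = -0.0428, negative; keep [-1.203125, -1.1875]
u = -1.1953125 gives f = 0.044, positive; keep [-1.203125, -1.1953125]

--++--+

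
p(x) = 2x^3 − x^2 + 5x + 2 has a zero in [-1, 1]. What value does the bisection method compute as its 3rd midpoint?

-0.25

m = 0, p(m) = 2 (+); new bracket [-1, 0]
m = -0.5, p(m) = -1 (−); new bracket [-0.5, 0]
m = -0.25, p(m) = 0.65625 (+); new bracket [-0.5, -0.25]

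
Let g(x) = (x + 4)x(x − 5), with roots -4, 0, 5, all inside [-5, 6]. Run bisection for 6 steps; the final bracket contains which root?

m = 0.5, g(m) = -10.125 (−); new bracket [0.5, 6]
m = 3.25, g(m) = -41.234375 (−); new bracket [3.25, 6]
m = 4.625, g(m) = -14.958984 (−); new bracket [4.625, 6]
m = 5.3125, g(m) = 15.4602 (+); new bracket [4.625, 5.3125]
m = 4.96875, g(m) = -1.3926 (−); new bracket [4.96875, 5.3125]
m = 5.140625, g(m) = 6.6078 (+); new bracket [4.96875, 5.140625]

5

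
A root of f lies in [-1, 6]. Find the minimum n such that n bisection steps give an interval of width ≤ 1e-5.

20

Width after n steps is 7/2^n. Need 2^n ≥ 7/1e-5 = 700000.
2^19 = 524288 < 700000 ≤ 2^20 = 1048576, so n = 20.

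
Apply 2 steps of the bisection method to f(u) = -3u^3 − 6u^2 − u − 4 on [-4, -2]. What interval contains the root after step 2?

m = -3, f(m) = 26 (+); new bracket [-3, -2]
m = -2.5, f(m) = 7.875 (+); new bracket [-2.5, -2]

[-2.5, -2]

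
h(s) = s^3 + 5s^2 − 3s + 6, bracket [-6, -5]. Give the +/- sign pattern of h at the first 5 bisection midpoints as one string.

h(-5.5) = 7.375 > 0, so the root lies in [-6, -5.5]
h(-5.75) = -1.546875 < 0, so the root lies in [-5.75, -5.5]
h(-5.625) = 3.099609 > 0, so the root lies in [-5.75, -5.625]
h(-5.6875) = 0.8235 > 0, so the root lies in [-5.75, -5.6875]
h(-5.71875) = -0.3498 < 0, so the root lies in [-5.71875, -5.6875]

+-++-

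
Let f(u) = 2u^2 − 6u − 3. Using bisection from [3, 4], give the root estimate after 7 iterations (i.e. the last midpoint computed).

3.4296875

f(3.5) = 0.5 > 0, so the root lies in [3, 3.5]
f(3.25) = -1.375 < 0, so the root lies in [3.25, 3.5]
f(3.375) = -0.46875 < 0, so the root lies in [3.375, 3.5]
f(3.4375) = 0.0078 > 0, so the root lies in [3.375, 3.4375]
f(3.40625) = -0.2324 < 0, so the root lies in [3.40625, 3.4375]
f(3.421875) = -0.1128 < 0, so the root lies in [3.421875, 3.4375]
f(3.4296875) = -0.0526 < 0, so the root lies in [3.4296875, 3.4375]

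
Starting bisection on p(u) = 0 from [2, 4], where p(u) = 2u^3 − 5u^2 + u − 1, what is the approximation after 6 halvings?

2.40625

m = 3, p(m) = 11 (+); new bracket [2, 3]
m = 2.5, p(m) = 1.5 (+); new bracket [2, 2.5]
m = 2.25, p(m) = -1.28125 (−); new bracket [2.25, 2.5]
m = 2.375, p(m) = -0.0352 (−); new bracket [2.375, 2.5]
m = 2.4375, p(m) = 0.6948 (+); new bracket [2.375, 2.4375]
m = 2.40625, p(m) = 0.3206 (+); new bracket [2.375, 2.40625]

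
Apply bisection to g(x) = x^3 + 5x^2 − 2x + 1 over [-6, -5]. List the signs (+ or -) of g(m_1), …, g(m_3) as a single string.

-++

g(-5.5) = -3.125 < 0, so the root lies in [-5.5, -5]
g(-5.25) = 4.609375 > 0, so the root lies in [-5.5, -5.25]
g(-5.375) = 0.916016 > 0, so the root lies in [-5.5, -5.375]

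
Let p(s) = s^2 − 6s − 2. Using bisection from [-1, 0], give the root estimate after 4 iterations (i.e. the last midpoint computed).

-0.3125

midpoint -0.5: p = 1.25 > 0 → [-0.5, 0]
midpoint -0.25: p = -0.4375 < 0 → [-0.5, -0.25]
midpoint -0.375: p = 0.390625 > 0 → [-0.375, -0.25]
midpoint -0.3125: p = -0.0273 < 0 → [-0.375, -0.3125]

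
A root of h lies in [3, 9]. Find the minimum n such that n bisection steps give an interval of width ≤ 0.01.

10

Width after n steps is 6/2^n. Need 2^n ≥ 6/0.01 = 600.
2^9 = 512 < 600 ≤ 2^10 = 1024, so n = 10.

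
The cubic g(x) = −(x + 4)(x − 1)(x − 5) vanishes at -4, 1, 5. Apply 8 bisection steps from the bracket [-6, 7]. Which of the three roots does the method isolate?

-4

x = 0.5 gives g = -10.125, negative; keep [-6, 0.5]
x = -2.75 gives g = -36.328125, negative; keep [-6, -2.75]
x = -4.375 gives g = 18.896484, positive; keep [-4.375, -2.75]
x = -3.5625 gives g = -17.0916, negative; keep [-4.375, -3.5625]
x = -3.96875 gives g = -1.3926, negative; keep [-4.375, -3.96875]
x = -4.171875 gives g = 8.153, positive; keep [-4.171875, -3.96875]
x = -4.0703125 gives g = 3.2336, positive; keep [-4.0703125, -3.96875]
x = -4.01953125 gives g = 0.8843, positive; keep [-4.01953125, -3.96875]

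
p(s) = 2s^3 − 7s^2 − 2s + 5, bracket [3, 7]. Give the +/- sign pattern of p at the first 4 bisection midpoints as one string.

++-+

p(5) = 70 > 0, so the root lies in [3, 5]
p(4) = 13 > 0, so the root lies in [3, 4]
p(3.5) = -2 < 0, so the root lies in [3.5, 4]
p(3.75) = 4.5312 > 0, so the root lies in [3.5, 3.75]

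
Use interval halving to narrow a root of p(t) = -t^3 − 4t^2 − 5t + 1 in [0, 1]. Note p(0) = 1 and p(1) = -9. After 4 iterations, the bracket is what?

[0.125, 0.1875]

midpoint 0.5: p = -2.625 < 0 → [0, 0.5]
midpoint 0.25: p = -0.515625 < 0 → [0, 0.25]
midpoint 0.125: p = 0.310547 > 0 → [0.125, 0.25]
midpoint 0.1875: p = -0.0847 < 0 → [0.125, 0.1875]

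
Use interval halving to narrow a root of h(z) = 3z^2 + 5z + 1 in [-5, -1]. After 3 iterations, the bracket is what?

midpoint -3: h = 13 > 0 → [-3, -1]
midpoint -2: h = 3 > 0 → [-2, -1]
midpoint -1.5: h = 0.25 > 0 → [-1.5, -1]

[-1.5, -1]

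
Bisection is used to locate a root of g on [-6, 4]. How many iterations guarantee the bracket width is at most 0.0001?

Width after n steps is 10/2^n. Need 2^n ≥ 10/0.0001 = 100000.
2^16 = 65536 < 100000 ≤ 2^17 = 131072, so n = 17.

17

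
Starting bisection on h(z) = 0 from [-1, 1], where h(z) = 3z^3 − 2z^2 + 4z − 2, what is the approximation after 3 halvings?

m = 0, h(m) = -2 (−); new bracket [0, 1]
m = 0.5, h(m) = -0.125 (−); new bracket [0.5, 1]
m = 0.75, h(m) = 1.140625 (+); new bracket [0.5, 0.75]

0.75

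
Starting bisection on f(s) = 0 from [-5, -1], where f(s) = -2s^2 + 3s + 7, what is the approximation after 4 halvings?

-1.25

f(-3) = -20 < 0, so the root lies in [-3, -1]
f(-2) = -7 < 0, so the root lies in [-2, -1]
f(-1.5) = -2 < 0, so the root lies in [-1.5, -1]
f(-1.25) = 0.125 > 0, so the root lies in [-1.5, -1.25]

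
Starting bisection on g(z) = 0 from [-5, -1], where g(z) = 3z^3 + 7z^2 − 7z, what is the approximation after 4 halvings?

-3.25

m = -3, g(m) = 3 (+); new bracket [-5, -3]
m = -4, g(m) = -52 (−); new bracket [-4, -3]
m = -3.5, g(m) = -18.375 (−); new bracket [-3.5, -3]
m = -3.25, g(m) = -6.2969 (−); new bracket [-3.25, -3]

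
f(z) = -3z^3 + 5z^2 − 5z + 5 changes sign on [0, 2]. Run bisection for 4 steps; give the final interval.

midpoint 1: f = 2 > 0 → [1, 2]
midpoint 1.5: f = -1.375 < 0 → [1, 1.5]
midpoint 1.25: f = 0.703125 > 0 → [1.25, 1.5]
midpoint 1.375: f = -0.2207 < 0 → [1.25, 1.375]

[1.25, 1.375]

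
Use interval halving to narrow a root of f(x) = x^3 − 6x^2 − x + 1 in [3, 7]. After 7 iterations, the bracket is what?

f(5) = -29 < 0, so the root lies in [5, 7]
f(6) = -5 < 0, so the root lies in [6, 7]
f(6.5) = 15.625 > 0, so the root lies in [6, 6.5]
f(6.25) = 4.5156 > 0, so the root lies in [6, 6.25]
f(6.125) = -0.4355 < 0, so the root lies in [6.125, 6.25]
f(6.1875) = 1.991 > 0, so the root lies in [6.125, 6.1875]
f(6.15625) = 0.7655 > 0, so the root lies in [6.125, 6.15625]

[6.125, 6.15625]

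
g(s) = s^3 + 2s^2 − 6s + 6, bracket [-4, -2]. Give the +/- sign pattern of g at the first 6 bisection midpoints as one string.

g(-3) = 15 > 0, so the root lies in [-4, -3]
g(-3.5) = 8.625 > 0, so the root lies in [-4, -3.5]
g(-3.75) = 3.890625 > 0, so the root lies in [-4, -3.75]
g(-3.875) = 1.0957 > 0, so the root lies in [-4, -3.875]
g(-3.9375) = -0.4138 < 0, so the root lies in [-3.9375, -3.875]
g(-3.90625) = 0.3504 > 0, so the root lies in [-3.9375, -3.90625]

++++-+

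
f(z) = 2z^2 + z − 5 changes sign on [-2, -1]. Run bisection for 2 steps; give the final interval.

[-2, -1.75]

z = -1.5 gives f = -2, negative; keep [-2, -1.5]
z = -1.75 gives f = -0.625, negative; keep [-2, -1.75]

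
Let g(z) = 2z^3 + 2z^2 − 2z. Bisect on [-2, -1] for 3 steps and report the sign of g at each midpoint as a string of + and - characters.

+--

m = -1.5, g(m) = 0.75 (+); new bracket [-2, -1.5]
m = -1.75, g(m) = -1.09375 (−); new bracket [-1.75, -1.5]
m = -1.625, g(m) = -0.050781 (−); new bracket [-1.625, -1.5]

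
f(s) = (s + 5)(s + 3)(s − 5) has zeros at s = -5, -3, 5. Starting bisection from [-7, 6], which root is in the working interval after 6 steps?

5

f(-0.5) = -61.875 < 0, so the root lies in [-0.5, 6]
f(2.75) = -100.265625 < 0, so the root lies in [2.75, 6]
f(4.375) = -43.212891 < 0, so the root lies in [4.375, 6]
f(5.1875) = 15.6394 > 0, so the root lies in [4.375, 5.1875]
f(4.78125) = -16.6491 < 0, so the root lies in [4.78125, 5.1875]
f(4.984375) = -1.2456 < 0, so the root lies in [4.984375, 5.1875]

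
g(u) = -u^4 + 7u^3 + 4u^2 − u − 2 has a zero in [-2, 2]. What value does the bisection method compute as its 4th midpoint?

0.75

g(0) = -2 < 0, so the root lies in [0, 2]
g(1) = 7 > 0, so the root lies in [0, 1]
g(0.5) = -0.6875 < 0, so the root lies in [0.5, 1]
g(0.75) = 2.1367 > 0, so the root lies in [0.5, 0.75]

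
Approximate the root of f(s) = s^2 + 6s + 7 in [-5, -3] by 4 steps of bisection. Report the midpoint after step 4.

s = -4 gives f = -1, negative; keep [-5, -4]
s = -4.5 gives f = 0.25, positive; keep [-4.5, -4]
s = -4.25 gives f = -0.4375, negative; keep [-4.5, -4.25]
s = -4.375 gives f = -0.1094, negative; keep [-4.5, -4.375]

-4.375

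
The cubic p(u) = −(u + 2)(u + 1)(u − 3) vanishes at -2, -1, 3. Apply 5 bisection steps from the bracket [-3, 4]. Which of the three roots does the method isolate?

p(0.5) = 9.375 > 0, so the root lies in [0.5, 4]
p(2.25) = 10.359375 > 0, so the root lies in [2.25, 4]
p(3.125) = -2.642578 < 0, so the root lies in [2.25, 3.125]
p(2.6875) = 5.4016 > 0, so the root lies in [2.6875, 3.125]
p(2.90625) = 1.7967 > 0, so the root lies in [2.90625, 3.125]

3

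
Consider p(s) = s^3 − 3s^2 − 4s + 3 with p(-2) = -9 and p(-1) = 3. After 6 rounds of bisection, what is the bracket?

s = -1.5 gives p = -1.125, negative; keep [-1.5, -1]
s = -1.25 gives p = 1.359375, positive; keep [-1.5, -1.25]
s = -1.375 gives p = 0.228516, positive; keep [-1.5, -1.375]
s = -1.4375 gives p = -0.4197, negative; keep [-1.4375, -1.375]
s = -1.40625 gives p = -0.0885, negative; keep [-1.40625, -1.375]
s = -1.390625 gives p = 0.0717, positive; keep [-1.40625, -1.390625]

[-1.40625, -1.390625]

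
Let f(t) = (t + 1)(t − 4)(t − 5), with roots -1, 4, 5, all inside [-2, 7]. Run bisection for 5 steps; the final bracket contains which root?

t = 2.5 gives f = 13.125, positive; keep [-2, 2.5]
t = 0.25 gives f = 22.265625, positive; keep [-2, 0.25]
t = -0.875 gives f = 3.580078, positive; keep [-2, -0.875]
t = -1.4375 gives f = -15.3142, negative; keep [-1.4375, -0.875]
t = -1.15625 gives f = -4.9599, negative; keep [-1.15625, -0.875]

-1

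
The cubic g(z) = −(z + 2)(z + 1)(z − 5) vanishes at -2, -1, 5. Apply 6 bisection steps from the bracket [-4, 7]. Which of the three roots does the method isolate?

g(1.5) = 30.625 > 0, so the root lies in [1.5, 7]
g(4.25) = 24.609375 > 0, so the root lies in [4.25, 7]
g(5.625) = -31.572266 < 0, so the root lies in [4.25, 5.625]
g(4.9375) = 2.5745 > 0, so the root lies in [4.9375, 5.625]
g(5.28125) = -12.8631 < 0, so the root lies in [4.9375, 5.28125]
g(5.109375) = -4.7506 < 0, so the root lies in [4.9375, 5.109375]

5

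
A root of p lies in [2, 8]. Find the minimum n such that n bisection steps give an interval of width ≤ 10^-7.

Width after n steps is 6/2^n. Need 2^n ≥ 6/10^-7 = 60000000.
2^25 = 33554432 < 60000000 ≤ 2^26 = 67108864, so n = 26.

26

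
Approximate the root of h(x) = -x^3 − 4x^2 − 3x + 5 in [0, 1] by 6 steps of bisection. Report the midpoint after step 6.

0.765625

m = 0.5, h(m) = 2.375 (+); new bracket [0.5, 1]
m = 0.75, h(m) = 0.078125 (+); new bracket [0.75, 1]
m = 0.875, h(m) = -1.357422 (−); new bracket [0.75, 0.875]
m = 0.8125, h(m) = -0.6145 (−); new bracket [0.75, 0.8125]
m = 0.78125, h(m) = -0.262 (−); new bracket [0.75, 0.78125]
m = 0.765625, h(m) = -0.0904 (−); new bracket [0.75, 0.765625]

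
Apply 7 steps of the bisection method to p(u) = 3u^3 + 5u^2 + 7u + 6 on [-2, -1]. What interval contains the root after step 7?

[-1.15625, -1.1484375]

p(-1.5) = -3.375 < 0, so the root lies in [-1.5, -1]
p(-1.25) = -0.796875 < 0, so the root lies in [-1.25, -1]
p(-1.125) = 0.181641 > 0, so the root lies in [-1.25, -1.125]
p(-1.1875) = -0.2854 < 0, so the root lies in [-1.1875, -1.125]
p(-1.15625) = -0.0466 < 0, so the root lies in [-1.15625, -1.125]
p(-1.140625) = 0.0688 > 0, so the root lies in [-1.15625, -1.140625]
p(-1.1484375) = 0.0114 > 0, so the root lies in [-1.15625, -1.1484375]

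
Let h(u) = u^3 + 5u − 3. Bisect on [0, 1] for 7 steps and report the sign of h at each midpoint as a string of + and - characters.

-++-+++

u = 0.5 gives h = -0.375, negative; keep [0.5, 1]
u = 0.75 gives h = 1.171875, positive; keep [0.5, 0.75]
u = 0.625 gives h = 0.369141, positive; keep [0.5, 0.625]
u = 0.5625 gives h = -0.0095, negative; keep [0.5625, 0.625]
u = 0.59375 gives h = 0.1781, positive; keep [0.5625, 0.59375]
u = 0.578125 gives h = 0.0839, positive; keep [0.5625, 0.578125]
u = 0.5703125 gives h = 0.0371, positive; keep [0.5625, 0.5703125]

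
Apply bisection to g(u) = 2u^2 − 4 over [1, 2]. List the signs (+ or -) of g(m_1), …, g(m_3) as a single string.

m = 1.5, g(m) = 0.5 (+); new bracket [1, 1.5]
m = 1.25, g(m) = -0.875 (−); new bracket [1.25, 1.5]
m = 1.375, g(m) = -0.21875 (−); new bracket [1.375, 1.5]

+--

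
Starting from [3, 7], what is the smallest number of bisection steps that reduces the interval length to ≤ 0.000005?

20

Width after n steps is 4/2^n. Need 2^n ≥ 4/0.000005 = 800000.
2^19 = 524288 < 800000 ≤ 2^20 = 1048576, so n = 20.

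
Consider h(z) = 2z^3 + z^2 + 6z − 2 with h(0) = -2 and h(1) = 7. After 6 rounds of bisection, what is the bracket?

[0.296875, 0.3125]

midpoint 0.5: h = 1.5 > 0 → [0, 0.5]
midpoint 0.25: h = -0.40625 < 0 → [0.25, 0.5]
midpoint 0.375: h = 0.496094 > 0 → [0.25, 0.375]
midpoint 0.3125: h = 0.0337 > 0 → [0.25, 0.3125]
midpoint 0.28125: h = -0.1889 < 0 → [0.28125, 0.3125]
midpoint 0.296875: h = -0.0783 < 0 → [0.296875, 0.3125]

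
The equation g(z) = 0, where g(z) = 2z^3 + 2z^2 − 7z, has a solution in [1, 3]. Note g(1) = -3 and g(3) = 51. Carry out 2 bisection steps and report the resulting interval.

z = 2 gives g = 10, positive; keep [1, 2]
z = 1.5 gives g = 0.75, positive; keep [1, 1.5]

[1, 1.5]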